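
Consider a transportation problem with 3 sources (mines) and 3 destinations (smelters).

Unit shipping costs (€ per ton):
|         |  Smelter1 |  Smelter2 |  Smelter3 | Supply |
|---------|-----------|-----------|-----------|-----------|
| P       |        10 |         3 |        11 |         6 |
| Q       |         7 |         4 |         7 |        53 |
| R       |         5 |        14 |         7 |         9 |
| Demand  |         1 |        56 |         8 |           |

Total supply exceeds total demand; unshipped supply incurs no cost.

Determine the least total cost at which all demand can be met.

279

An optimal shipping plan:
  P→Smelter2: 6 × €3 = €18
  Q→Smelter2: 50 × €4 = €200
  Q→Smelter3: 3 × €7 = €21
  R→Smelter1: 1 × €5 = €5
  R→Smelter3: 5 × €7 = €35
Total = 18 + 200 + 21 + 5 + 35 = €279.
(Supply check: P ships 6; Q ships 53; R ships 6.)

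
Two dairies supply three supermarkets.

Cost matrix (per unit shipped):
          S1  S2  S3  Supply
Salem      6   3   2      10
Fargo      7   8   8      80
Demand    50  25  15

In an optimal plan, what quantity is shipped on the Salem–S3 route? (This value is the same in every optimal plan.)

Solving gives:
  Salem→S3: 10 × 2 = 20
  Fargo→S1: 50 × 7 = 350
  Fargo→S2: 25 × 8 = 200
  Fargo→S3: 5 × 8 = 40
Total cost = 610.
So Salem→S3 carries 10 crates.

10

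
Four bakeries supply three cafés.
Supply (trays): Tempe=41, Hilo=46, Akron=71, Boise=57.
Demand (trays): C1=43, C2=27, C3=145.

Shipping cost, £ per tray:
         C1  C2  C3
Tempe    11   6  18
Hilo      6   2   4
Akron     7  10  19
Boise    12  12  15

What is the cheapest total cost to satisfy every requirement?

2286

One minimum-cost allocation:
  Tempe→C2: 27 × £6 = £162
  Tempe→C3: 14 × £18 = £252
  Hilo→C3: 46 × £4 = £184
  Akron→C1: 43 × £7 = £301
  Akron→C3: 28 × £19 = £532
  Boise→C3: 57 × £15 = £855
Total = 162 + 252 + 184 + 301 + 532 + 855 = £2286.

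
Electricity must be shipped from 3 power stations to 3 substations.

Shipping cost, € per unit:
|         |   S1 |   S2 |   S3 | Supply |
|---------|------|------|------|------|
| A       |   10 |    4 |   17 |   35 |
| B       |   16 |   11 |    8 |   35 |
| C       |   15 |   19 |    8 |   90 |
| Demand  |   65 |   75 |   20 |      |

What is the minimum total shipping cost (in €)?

1755

Optimal allocation:
  A→S2: 35 × €4 = €140
  B→S2: 35 × €11 = €385
  C→S1: 65 × €15 = €975
  C→S2: 5 × €19 = €95
  C→S3: 20 × €8 = €160
Total = 140 + 385 + 975 + 95 + 160 = €1755.
(Supply check: A ships 35; B ships 35; C ships 90.)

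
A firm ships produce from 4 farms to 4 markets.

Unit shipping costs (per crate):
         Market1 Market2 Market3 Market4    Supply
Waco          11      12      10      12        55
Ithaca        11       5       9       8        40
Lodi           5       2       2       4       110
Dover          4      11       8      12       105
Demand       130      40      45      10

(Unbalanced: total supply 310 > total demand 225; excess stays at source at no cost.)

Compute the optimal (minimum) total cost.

785

Optimal allocation:
  Ithaca→Market2: 10 × 5 = 50
  Lodi→Market1: 25 × 5 = 125
  Lodi→Market2: 30 × 2 = 60
  Lodi→Market3: 45 × 2 = 90
  Lodi→Market4: 10 × 4 = 40
  Dover→Market1: 105 × 4 = 420
Total = 50 + 125 + 60 + 90 + 40 + 420 = 785.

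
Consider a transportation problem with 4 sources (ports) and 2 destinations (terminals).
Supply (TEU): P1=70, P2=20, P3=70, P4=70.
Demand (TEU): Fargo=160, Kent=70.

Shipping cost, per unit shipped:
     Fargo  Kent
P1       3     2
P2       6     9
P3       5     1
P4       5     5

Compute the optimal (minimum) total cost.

750

A cheapest plan:
  P1–Fargo: 70 × 3 = 210
  P2–Fargo: 20 × 6 = 120
  P3–Kent: 70 × 1 = 70
  P4–Fargo: 70 × 5 = 350
Total = 210 + 120 + 70 + 350 = 750.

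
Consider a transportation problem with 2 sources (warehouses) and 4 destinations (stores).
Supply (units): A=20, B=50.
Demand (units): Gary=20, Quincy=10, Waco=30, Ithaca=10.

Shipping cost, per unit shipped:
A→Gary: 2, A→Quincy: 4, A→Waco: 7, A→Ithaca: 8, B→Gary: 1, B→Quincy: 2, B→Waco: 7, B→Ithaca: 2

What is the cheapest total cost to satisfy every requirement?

270

A cheapest plan:
  A->Waco: 20 units
  B->Gary: 20 units
  B->Quincy: 10 units
  B->Waco: 10 units
  B->Ithaca: 10 units
Total cost = 270.
(Supply check: A ships 20; B ships 50.)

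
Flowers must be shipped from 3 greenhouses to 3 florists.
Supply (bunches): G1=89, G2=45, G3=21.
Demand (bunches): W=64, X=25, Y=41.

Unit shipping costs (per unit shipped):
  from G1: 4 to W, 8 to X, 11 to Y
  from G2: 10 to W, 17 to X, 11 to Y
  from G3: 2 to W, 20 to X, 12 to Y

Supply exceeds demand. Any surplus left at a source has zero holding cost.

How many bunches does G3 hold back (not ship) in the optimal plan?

0

An optimal plan:
  G1–W: 43 × 4 = 172
  G1–X: 25 × 8 = 200
  G2–Y: 41 × 11 = 451
  G3–W: 21 × 2 = 42
Total cost = 865.
G3 ships 21 of its 21, leaving 0.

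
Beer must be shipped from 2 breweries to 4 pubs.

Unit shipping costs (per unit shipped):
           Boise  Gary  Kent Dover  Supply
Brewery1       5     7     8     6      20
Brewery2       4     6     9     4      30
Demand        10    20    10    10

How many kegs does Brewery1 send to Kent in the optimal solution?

Optimal shipments:
  Brewery1 to Boise: 10 kegs
  Brewery1 to Kent: 10 kegs
  Brewery2 to Gary: 20 kegs
  Brewery2 to Dover: 10 kegs
Total cost = 290.
So Brewery1→Kent carries 10 kegs.

10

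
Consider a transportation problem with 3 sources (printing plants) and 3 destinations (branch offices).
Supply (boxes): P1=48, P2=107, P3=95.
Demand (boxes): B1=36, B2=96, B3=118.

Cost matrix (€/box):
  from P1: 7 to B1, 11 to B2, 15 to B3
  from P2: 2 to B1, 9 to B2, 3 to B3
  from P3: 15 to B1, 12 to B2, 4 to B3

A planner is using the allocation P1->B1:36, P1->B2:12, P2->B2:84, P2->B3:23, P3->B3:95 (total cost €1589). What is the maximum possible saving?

108

Current plan cost = 36·7 + 12·11 + 84·9 + 23·3 + 95·4 = €1589.
Optimal plan:
  P1->B2: 48 × €11 = €528
  P2->B1: 36 × €2 = €72
  P2->B2: 48 × €9 = €432
  P2->B3: 23 × €3 = €69
  P3->B3: 95 × €4 = €380
Optimal cost = €1481.
Saving = 1589 − 1481 = €108.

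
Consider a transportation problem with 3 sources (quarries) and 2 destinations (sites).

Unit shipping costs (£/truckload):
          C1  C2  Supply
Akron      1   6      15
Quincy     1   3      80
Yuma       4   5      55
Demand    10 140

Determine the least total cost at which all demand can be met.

555

An optimal shipping plan:
  Akron→C1: 10 × £1 = £10
  Akron→C2: 5 × £6 = £30
  Quincy→C2: 80 × £3 = £240
  Yuma→C2: 55 × £5 = £275
Total = 10 + 30 + 240 + 275 = £555.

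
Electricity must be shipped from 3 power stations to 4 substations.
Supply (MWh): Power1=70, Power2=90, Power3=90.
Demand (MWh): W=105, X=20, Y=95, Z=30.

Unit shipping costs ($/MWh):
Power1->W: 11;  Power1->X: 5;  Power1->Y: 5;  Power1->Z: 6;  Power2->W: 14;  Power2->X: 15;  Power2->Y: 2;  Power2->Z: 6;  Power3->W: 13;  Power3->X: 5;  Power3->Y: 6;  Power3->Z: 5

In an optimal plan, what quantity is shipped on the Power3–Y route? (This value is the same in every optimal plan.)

Solving gives:
  Power1->W: 70 × $11 = $770
  Power2->Y: 90 × $2 = $180
  Power3->W: 35 × $13 = $455
  Power3->X: 20 × $5 = $100
  Power3->Y: 5 × $6 = $30
  Power3->Z: 30 × $5 = $150
Total cost = $1685.
So Power3→Y carries 5 MWh.

5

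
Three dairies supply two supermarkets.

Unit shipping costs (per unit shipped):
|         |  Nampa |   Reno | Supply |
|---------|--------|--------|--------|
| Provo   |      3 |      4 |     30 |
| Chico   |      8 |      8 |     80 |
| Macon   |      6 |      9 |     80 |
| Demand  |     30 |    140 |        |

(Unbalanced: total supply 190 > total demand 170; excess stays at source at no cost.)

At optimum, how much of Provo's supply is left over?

Minimum-cost shipments:
  Provo→Reno: 30 × 4 = 120
  Chico→Reno: 80 × 8 = 640
  Macon→Nampa: 30 × 6 = 180
  Macon→Reno: 30 × 9 = 270
Total cost = 1210.
Provo ships 30 of its 30, leaving 0.

0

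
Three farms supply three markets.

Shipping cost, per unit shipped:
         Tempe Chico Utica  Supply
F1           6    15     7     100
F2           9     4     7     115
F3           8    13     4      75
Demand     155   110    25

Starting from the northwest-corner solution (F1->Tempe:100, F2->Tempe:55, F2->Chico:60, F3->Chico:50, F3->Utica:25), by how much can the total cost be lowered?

500

Current plan cost = 100·6 + 55·9 + 60·4 + 50·13 + 25·4 = 2085.
Optimal plan:
  F1–Tempe: 100 × 6 = 600
  F2–Tempe: 5 × 9 = 45
  F2–Chico: 110 × 4 = 440
  F3–Tempe: 50 × 8 = 400
  F3–Utica: 25 × 4 = 100
Optimal cost = 1585.
Saving = 2085 − 1585 = 500.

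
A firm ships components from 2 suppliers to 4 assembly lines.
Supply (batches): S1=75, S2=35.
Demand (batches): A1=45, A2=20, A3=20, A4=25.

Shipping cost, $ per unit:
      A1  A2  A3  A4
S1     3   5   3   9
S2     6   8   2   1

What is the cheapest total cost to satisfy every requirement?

An optimal shipping plan:
  S1 to A1: 45 × $3 = $135
  S1 to A2: 20 × $5 = $100
  S1 to A3: 10 × $3 = $30
  S2 to A3: 10 × $2 = $20
  S2 to A4: 25 × $1 = $25
Total = 135 + 100 + 30 + 20 + 25 = $310.

310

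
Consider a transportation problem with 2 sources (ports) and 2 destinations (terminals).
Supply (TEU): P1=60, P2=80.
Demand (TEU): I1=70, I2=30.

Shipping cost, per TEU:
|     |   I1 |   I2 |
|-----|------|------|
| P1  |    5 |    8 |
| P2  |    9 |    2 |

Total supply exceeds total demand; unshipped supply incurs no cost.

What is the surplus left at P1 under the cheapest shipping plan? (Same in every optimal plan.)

An optimal plan:
  P1–I1: 60 TEU
  P2–I1: 10 TEU
  P2–I2: 30 TEU
Total cost = 450.
P1 ships 60 of its 60, leaving 0.

0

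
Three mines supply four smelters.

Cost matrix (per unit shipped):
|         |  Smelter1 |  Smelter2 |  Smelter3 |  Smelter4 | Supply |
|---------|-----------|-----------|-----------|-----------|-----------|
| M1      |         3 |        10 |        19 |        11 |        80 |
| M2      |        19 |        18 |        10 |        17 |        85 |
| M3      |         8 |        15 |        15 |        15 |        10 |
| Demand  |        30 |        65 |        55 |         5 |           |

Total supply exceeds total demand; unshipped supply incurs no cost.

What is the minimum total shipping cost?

1465

One minimum-cost allocation:
  M1→Smelter1: 20 × 3 = 60
  M1→Smelter2: 60 × 10 = 600
  M2→Smelter2: 5 × 18 = 90
  M2→Smelter3: 55 × 10 = 550
  M2→Smelter4: 5 × 17 = 85
  M3→Smelter1: 10 × 8 = 80
Total = 60 + 600 + 90 + 550 + 85 + 80 = 1465.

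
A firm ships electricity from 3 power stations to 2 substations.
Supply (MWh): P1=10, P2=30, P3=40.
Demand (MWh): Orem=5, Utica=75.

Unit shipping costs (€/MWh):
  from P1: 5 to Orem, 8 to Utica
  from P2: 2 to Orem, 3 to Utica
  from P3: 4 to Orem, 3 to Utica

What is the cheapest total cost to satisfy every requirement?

275

A cheapest plan:
  P1->Orem: 5 × €5 = €25
  P1->Utica: 5 × €8 = €40
  P2->Utica: 30 × €3 = €90
  P3->Utica: 40 × €3 = €120
Total = 25 + 40 + 90 + 120 = €275.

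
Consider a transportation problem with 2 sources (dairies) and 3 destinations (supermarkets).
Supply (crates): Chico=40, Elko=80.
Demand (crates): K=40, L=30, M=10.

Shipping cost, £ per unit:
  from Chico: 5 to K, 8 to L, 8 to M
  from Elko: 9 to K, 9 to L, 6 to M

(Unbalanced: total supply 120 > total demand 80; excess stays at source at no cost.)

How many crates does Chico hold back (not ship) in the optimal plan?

Minimum-cost shipments:
  Chico to K: 40 crates
  Elko to L: 30 crates
  Elko to M: 10 crates
Total cost = £530.
Chico ships 40 of its 40, leaving 0.

0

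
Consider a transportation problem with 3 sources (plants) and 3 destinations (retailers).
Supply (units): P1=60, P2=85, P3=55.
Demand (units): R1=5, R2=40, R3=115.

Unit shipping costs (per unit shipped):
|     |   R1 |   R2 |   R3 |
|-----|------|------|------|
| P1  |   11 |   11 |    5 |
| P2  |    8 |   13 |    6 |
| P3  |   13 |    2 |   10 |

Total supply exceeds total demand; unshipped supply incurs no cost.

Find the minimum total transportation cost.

A cheapest plan:
  P1→R3: 60 × 5 = 300
  P2→R1: 5 × 8 = 40
  P2→R3: 55 × 6 = 330
  P3→R2: 40 × 2 = 80
Total = 300 + 40 + 330 + 80 = 750.
(Supply check: P1 ships 60; P2 ships 60; P3 ships 40.)

750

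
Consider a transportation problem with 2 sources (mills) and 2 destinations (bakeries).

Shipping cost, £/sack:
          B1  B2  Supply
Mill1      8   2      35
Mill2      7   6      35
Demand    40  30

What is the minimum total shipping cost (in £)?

A cheapest plan:
  Mill1→B1: 5 × £8 = £40
  Mill1→B2: 30 × £2 = £60
  Mill2→B1: 35 × £7 = £245
Total = 40 + 60 + 245 = £345.

345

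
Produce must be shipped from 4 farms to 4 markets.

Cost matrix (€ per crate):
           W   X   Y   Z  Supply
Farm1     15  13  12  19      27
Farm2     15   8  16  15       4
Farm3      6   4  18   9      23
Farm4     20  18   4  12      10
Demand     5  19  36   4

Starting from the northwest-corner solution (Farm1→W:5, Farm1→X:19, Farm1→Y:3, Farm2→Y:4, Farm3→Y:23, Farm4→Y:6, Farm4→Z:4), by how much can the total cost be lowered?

389

Current plan cost = 5·15 + 19·13 + 3·12 + 4·16 + 23·18 + 6·4 + 4·12 = €908.
Optimal plan:
  Farm1→X: 1 × €13 = €13
  Farm1→Y: 26 × €12 = €312
  Farm2→X: 4 × €8 = €32
  Farm3→W: 5 × €6 = €30
  Farm3→X: 14 × €4 = €56
  Farm3→Z: 4 × €9 = €36
  Farm4→Y: 10 × €4 = €40
Optimal cost = €519.
Saving = 908 − 519 = €389.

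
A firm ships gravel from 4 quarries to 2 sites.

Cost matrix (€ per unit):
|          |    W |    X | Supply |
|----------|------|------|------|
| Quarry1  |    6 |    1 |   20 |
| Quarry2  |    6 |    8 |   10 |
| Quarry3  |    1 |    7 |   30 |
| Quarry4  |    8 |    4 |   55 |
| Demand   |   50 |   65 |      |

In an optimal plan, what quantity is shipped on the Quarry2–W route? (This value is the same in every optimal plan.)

Solving gives:
  Quarry1→X: 20 × €1 = €20
  Quarry2→W: 10 × €6 = €60
  Quarry3→W: 30 × €1 = €30
  Quarry4→W: 10 × €8 = €80
  Quarry4→X: 45 × €4 = €180
Total cost = €370.
So Quarry2→W carries 10 truckloads.

10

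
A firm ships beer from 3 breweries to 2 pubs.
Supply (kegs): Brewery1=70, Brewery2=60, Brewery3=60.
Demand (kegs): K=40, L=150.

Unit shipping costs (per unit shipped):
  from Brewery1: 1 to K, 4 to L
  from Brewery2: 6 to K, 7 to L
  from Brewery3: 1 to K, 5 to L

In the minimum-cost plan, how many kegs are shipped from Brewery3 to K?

Optimal shipments:
  Brewery1→L: 70 kegs
  Brewery2→L: 60 kegs
  Brewery3→K: 40 kegs
  Brewery3→L: 20 kegs
Total cost = 840.
So Brewery3→K carries 40 kegs.

40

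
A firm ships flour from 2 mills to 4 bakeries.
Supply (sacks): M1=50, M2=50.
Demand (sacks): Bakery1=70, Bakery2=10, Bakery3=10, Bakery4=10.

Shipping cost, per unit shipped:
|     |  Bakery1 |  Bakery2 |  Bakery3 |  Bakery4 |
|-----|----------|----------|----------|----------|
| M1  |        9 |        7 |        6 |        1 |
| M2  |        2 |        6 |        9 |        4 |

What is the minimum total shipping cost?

An optimal shipping plan:
  M1 to Bakery1: 20 × 9 = 180
  M1 to Bakery2: 10 × 7 = 70
  M1 to Bakery3: 10 × 6 = 60
  M1 to Bakery4: 10 × 1 = 10
  M2 to Bakery1: 50 × 2 = 100
Total = 180 + 70 + 60 + 10 + 100 = 420.

420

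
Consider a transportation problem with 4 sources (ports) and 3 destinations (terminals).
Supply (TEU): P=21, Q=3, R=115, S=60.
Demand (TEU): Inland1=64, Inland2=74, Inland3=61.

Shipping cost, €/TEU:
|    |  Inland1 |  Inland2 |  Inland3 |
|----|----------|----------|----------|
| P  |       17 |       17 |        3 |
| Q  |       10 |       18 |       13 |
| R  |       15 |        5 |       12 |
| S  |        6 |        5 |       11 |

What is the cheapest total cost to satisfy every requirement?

1318

One minimum-cost allocation:
  P–Inland3: 21 × €3 = €63
  Q–Inland1: 3 × €10 = €30
  R–Inland1: 1 × €15 = €15
  R–Inland2: 74 × €5 = €370
  R–Inland3: 40 × €12 = €480
  S–Inland1: 60 × €6 = €360
Total = 63 + 30 + 15 + 370 + 480 + 360 = €1318.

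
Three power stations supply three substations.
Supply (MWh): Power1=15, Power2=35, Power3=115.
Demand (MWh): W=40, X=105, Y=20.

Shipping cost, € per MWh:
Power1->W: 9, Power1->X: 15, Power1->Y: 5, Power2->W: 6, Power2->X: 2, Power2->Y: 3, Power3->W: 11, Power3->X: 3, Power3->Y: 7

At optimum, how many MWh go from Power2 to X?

Optimal shipments:
  Power1→Y: 15 MWh
  Power2→W: 35 MWh
  Power3→W: 5 MWh
  Power3→X: 105 MWh
  Power3→Y: 5 MWh
Total cost = €690.
The route Power2→X is not used.

0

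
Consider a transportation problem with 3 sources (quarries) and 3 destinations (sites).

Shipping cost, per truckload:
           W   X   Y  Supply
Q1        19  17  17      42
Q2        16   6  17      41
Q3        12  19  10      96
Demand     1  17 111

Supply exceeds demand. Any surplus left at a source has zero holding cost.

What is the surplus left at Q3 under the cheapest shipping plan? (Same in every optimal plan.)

Minimum-cost shipments:
  Q2–W: 1 × 16 = 16
  Q2–X: 17 × 6 = 102
  Q2–Y: 15 × 17 = 255
  Q3–Y: 96 × 10 = 960
Total cost = 1333.
Q3 ships 96 of its 96, leaving 0.

0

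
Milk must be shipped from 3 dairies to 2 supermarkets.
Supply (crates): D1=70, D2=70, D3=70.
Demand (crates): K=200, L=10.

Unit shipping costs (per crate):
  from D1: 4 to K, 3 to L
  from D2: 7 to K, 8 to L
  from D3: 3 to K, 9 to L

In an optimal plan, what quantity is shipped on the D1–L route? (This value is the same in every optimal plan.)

Optimal shipments:
  D1–K: 60 × 4 = 240
  D1–L: 10 × 3 = 30
  D2–K: 70 × 7 = 490
  D3–K: 70 × 3 = 210
Total cost = 970.
So D1→L carries 10 crates.

10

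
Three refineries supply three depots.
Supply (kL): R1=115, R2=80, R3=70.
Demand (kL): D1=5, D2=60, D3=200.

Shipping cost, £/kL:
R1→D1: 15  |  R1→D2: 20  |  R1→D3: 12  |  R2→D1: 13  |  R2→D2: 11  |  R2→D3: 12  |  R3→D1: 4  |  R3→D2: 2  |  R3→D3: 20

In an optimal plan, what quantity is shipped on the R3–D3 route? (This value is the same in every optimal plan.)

The minimum-cost plan:
  R1→D3: 115 × £12 = £1380
  R2→D3: 80 × £12 = £960
  R3→D1: 5 × £4 = £20
  R3→D2: 60 × £2 = £120
  R3→D3: 5 × £20 = £100
Total cost = £2580.
So R3→D3 carries 5 kL.

5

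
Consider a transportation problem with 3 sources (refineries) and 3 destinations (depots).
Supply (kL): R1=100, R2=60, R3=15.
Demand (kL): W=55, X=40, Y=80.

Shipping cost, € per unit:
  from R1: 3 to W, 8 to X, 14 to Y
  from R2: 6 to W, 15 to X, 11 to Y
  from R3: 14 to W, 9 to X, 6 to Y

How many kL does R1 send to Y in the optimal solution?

The minimum-cost plan:
  R1 to W: 55 × €3 = €165
  R1 to X: 40 × €8 = €320
  R1 to Y: 5 × €14 = €70
  R2 to Y: 60 × €11 = €660
  R3 to Y: 15 × €6 = €90
Total cost = €1305.
So R1→Y carries 5 kL.

5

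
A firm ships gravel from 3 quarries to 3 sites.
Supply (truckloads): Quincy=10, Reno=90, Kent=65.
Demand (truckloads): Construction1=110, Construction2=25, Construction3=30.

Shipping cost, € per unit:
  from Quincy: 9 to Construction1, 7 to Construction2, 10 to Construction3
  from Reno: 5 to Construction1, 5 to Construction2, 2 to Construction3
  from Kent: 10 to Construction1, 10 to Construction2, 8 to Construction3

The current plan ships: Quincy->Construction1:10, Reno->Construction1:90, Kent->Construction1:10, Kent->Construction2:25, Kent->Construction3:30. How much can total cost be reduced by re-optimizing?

50

Current plan cost = 10·9 + 90·5 + 10·10 + 25·10 + 30·8 = €1130.
Optimal plan:
  Quincy–Construction2: 10 × €7 = €70
  Reno–Construction1: 45 × €5 = €225
  Reno–Construction2: 15 × €5 = €75
  Reno–Construction3: 30 × €2 = €60
  Kent–Construction1: 65 × €10 = €650
Optimal cost = €1080.
Saving = 1130 − 1080 = €50.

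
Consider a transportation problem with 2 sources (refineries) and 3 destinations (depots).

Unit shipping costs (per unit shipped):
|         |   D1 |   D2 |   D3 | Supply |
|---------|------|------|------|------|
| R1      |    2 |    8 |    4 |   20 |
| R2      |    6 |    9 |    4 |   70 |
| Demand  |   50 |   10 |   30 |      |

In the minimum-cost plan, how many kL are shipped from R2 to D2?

Optimal shipments:
  R1 to D1: 20 × 2 = 40
  R2 to D1: 30 × 6 = 180
  R2 to D2: 10 × 9 = 90
  R2 to D3: 30 × 4 = 120
Total cost = 430.
So R2→D2 carries 10 kL.

10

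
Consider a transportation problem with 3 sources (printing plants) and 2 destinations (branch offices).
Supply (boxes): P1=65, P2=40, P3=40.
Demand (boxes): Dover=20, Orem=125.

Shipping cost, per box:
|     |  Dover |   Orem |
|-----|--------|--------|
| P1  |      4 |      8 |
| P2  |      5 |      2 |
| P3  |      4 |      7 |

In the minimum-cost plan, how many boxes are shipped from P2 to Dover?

Solving gives:
  P1→Dover: 20 boxes
  P1→Orem: 45 boxes
  P2→Orem: 40 boxes
  P3→Orem: 40 boxes
Total cost = 800.
The route P2→Dover is not used.

0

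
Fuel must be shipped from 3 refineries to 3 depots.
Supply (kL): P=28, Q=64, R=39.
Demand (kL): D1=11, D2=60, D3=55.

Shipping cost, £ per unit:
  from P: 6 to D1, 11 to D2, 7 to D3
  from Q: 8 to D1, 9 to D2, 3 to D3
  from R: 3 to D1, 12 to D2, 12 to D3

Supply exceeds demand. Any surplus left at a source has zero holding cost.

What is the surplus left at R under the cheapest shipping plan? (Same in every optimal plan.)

An optimal plan:
  P→D2: 28 × £11 = £308
  Q→D2: 9 × £9 = £81
  Q→D3: 55 × £3 = £165
  R→D1: 11 × £3 = £33
  R→D2: 23 × £12 = £276
Total cost = £863.
R ships 34 of its 39, leaving 5.

5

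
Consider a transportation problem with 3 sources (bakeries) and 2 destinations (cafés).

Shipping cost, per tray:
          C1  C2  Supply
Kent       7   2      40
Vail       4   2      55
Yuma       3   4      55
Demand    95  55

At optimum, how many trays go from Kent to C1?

0

Optimal shipments:
  Kent→C2: 40 trays
  Vail→C1: 40 trays
  Vail→C2: 15 trays
  Yuma→C1: 55 trays
Total cost = 435.
The route Kent→C1 is not used.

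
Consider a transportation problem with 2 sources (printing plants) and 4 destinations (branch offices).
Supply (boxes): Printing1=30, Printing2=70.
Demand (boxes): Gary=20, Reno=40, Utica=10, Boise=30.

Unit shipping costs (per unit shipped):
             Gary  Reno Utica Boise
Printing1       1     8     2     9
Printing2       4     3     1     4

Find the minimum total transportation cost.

One minimum-cost allocation:
  Printing1->Gary: 20 × 1 = 20
  Printing1->Utica: 10 × 2 = 20
  Printing2->Reno: 40 × 3 = 120
  Printing2->Boise: 30 × 4 = 120
Total = 20 + 20 + 120 + 120 = 280.
(Supply check: Printing1 ships 30; Printing2 ships 70.)

280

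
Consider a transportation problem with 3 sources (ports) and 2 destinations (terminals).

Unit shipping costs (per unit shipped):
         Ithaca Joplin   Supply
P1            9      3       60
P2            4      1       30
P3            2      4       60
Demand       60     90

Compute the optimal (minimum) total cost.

An optimal shipping plan:
  P1–Joplin: 60 × 3 = 180
  P2–Joplin: 30 × 1 = 30
  P3–Ithaca: 60 × 2 = 120
Total = 180 + 30 + 120 = 330.
(Supply check: P1 ships 60; P2 ships 30; P3 ships 60.)

330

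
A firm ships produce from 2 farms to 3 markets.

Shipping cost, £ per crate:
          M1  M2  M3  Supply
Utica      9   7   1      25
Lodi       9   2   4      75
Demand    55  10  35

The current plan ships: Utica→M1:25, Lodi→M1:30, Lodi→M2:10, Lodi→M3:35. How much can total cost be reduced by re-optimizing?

Current plan cost = 25·9 + 30·9 + 10·2 + 35·4 = £655.
Optimal plan:
  Utica to M3: 25 × £1 = £25
  Lodi to M1: 55 × £9 = £495
  Lodi to M2: 10 × £2 = £20
  Lodi to M3: 10 × £4 = £40
Optimal cost = £580.
Saving = 655 − 580 = £75.

75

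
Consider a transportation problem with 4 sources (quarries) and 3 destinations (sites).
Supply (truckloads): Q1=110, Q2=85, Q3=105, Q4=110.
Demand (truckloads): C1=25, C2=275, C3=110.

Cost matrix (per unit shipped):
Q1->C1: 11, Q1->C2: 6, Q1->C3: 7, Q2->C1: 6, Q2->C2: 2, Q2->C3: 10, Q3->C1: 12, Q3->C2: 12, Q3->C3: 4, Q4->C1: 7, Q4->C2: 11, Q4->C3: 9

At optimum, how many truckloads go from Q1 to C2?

The minimum-cost plan:
  Q1->C2: 110 truckloads
  Q2->C2: 85 truckloads
  Q3->C3: 105 truckloads
  Q4->C1: 25 truckloads
  Q4->C2: 80 truckloads
  Q4->C3: 5 truckloads
Total cost = 2350.
So Q1→C2 carries 110 truckloads.

110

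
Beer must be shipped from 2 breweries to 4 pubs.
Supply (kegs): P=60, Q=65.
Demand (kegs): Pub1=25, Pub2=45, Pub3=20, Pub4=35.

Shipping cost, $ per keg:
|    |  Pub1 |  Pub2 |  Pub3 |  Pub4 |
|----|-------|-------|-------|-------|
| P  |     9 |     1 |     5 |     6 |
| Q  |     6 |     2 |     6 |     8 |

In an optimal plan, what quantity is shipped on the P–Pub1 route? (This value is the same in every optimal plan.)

0

Optimal shipments:
  P->Pub2: 25 × $1 = $25
  P->Pub4: 35 × $6 = $210
  Q->Pub1: 25 × $6 = $150
  Q->Pub2: 20 × $2 = $40
  Q->Pub3: 20 × $6 = $120
Total cost = $545.
The route P→Pub1 is not used.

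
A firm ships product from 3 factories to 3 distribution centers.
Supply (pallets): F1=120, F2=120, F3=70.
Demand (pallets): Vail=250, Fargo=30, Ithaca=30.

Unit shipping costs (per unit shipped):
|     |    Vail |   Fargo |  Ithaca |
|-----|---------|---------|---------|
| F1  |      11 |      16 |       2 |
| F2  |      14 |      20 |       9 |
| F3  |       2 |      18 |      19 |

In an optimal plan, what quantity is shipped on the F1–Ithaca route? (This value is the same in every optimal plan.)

Solving gives:
  F1→Vail: 60 × 11 = 660
  F1→Fargo: 30 × 16 = 480
  F1→Ithaca: 30 × 2 = 60
  F2→Vail: 120 × 14 = 1680
  F3→Vail: 70 × 2 = 140
Total cost = 3020.
So F1→Ithaca carries 30 pallets.

30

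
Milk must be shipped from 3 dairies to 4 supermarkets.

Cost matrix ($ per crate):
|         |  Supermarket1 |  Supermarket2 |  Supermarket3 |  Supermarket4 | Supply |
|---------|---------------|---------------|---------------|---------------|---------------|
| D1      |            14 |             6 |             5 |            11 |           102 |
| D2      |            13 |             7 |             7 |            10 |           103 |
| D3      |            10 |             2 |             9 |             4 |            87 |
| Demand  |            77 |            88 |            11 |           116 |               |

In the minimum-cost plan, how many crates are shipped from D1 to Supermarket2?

Optimal shipments:
  D1→Supermarket2: 88 × $6 = $528
  D1→Supermarket3: 11 × $5 = $55
  D1→Supermarket4: 3 × $11 = $33
  D2→Supermarket1: 77 × $13 = $1001
  D2→Supermarket4: 26 × $10 = $260
  D3→Supermarket4: 87 × $4 = $348
Total cost = $2225.
So D1→Supermarket2 carries 88 crates.

88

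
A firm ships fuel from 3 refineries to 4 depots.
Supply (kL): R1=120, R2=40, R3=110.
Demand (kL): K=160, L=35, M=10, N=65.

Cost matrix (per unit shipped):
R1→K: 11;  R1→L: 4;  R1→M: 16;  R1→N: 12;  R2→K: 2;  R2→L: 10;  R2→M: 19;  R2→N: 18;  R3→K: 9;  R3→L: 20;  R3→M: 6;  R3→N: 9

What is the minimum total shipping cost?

2115

A cheapest plan:
  R1 to K: 85 × 11 = 935
  R1 to L: 35 × 4 = 140
  R2 to K: 40 × 2 = 80
  R3 to K: 35 × 9 = 315
  R3 to M: 10 × 6 = 60
  R3 to N: 65 × 9 = 585
Total = 935 + 140 + 80 + 315 + 60 + 585 = 2115.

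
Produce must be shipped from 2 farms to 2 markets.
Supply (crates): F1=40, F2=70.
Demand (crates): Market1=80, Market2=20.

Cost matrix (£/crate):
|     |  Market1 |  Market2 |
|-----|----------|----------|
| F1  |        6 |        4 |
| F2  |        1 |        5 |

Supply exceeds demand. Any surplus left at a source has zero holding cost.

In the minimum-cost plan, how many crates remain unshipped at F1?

10

An optimal plan:
  F1 to Market1: 10 × £6 = £60
  F1 to Market2: 20 × £4 = £80
  F2 to Market1: 70 × £1 = £70
Total cost = £210.
F1 ships 30 of its 40, leaving 10.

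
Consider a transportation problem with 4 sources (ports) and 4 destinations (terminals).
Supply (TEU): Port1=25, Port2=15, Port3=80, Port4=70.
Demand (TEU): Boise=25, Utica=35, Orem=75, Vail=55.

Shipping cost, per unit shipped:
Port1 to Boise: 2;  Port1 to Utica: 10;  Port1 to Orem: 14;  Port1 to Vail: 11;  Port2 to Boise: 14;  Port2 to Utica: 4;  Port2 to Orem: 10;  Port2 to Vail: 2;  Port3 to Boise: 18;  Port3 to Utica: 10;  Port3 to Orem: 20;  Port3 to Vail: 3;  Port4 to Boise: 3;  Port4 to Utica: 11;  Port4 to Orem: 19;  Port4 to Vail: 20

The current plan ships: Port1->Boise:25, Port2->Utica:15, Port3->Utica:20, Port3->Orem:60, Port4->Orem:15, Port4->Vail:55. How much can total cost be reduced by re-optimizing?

1130

Current plan cost = 25·2 + 15·4 + 20·10 + 60·20 + 15·19 + 55·20 = 2895.
Optimal plan:
  Port1→Orem: 25 × 14 = 350
  Port2→Orem: 15 × 10 = 150
  Port3→Utica: 25 × 10 = 250
  Port3→Vail: 55 × 3 = 165
  Port4→Boise: 25 × 3 = 75
  Port4→Utica: 10 × 11 = 110
  Port4→Orem: 35 × 19 = 665
Optimal cost = 1765.
Saving = 2895 − 1765 = 1130.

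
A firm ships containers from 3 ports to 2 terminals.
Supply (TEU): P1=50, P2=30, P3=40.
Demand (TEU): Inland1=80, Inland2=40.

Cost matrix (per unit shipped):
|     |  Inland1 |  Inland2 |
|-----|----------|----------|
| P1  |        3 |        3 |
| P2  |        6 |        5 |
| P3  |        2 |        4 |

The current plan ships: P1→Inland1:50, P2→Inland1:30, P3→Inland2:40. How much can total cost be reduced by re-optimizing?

110

Current plan cost = 50·3 + 30·6 + 40·4 = 490.
Optimal plan:
  P1->Inland1: 40 TEU
  P1->Inland2: 10 TEU
  P2->Inland2: 30 TEU
  P3->Inland1: 40 TEU
Optimal cost = 380.
Saving = 490 − 380 = 110.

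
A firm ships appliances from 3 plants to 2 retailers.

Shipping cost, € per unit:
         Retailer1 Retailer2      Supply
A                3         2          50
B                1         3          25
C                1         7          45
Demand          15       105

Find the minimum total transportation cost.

400

Optimal allocation:
  A→Retailer2: 50 × €2 = €100
  B→Retailer2: 25 × €3 = €75
  C→Retailer1: 15 × €1 = €15
  C→Retailer2: 30 × €7 = €210
Total = 100 + 75 + 15 + 210 = €400.
(Supply check: A ships 50; B ships 25; C ships 45.)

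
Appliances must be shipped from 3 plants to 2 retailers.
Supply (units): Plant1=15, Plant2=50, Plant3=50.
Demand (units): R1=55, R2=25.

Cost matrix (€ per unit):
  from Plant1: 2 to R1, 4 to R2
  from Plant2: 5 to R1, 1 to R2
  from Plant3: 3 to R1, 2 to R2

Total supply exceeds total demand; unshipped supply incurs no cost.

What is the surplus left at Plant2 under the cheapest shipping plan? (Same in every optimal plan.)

25

Minimum-cost shipments:
  Plant1 to R1: 15 × €2 = €30
  Plant2 to R2: 25 × €1 = €25
  Plant3 to R1: 40 × €3 = €120
Total cost = €175.
Plant2 ships 25 of its 50, leaving 25.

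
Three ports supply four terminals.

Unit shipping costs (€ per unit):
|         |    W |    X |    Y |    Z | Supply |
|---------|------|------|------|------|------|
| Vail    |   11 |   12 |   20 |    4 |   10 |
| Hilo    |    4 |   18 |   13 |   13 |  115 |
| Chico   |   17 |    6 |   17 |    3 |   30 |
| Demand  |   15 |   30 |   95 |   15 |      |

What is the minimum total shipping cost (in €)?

A cheapest plan:
  Vail→Z: 10 × €4 = €40
  Hilo→W: 15 × €4 = €60
  Hilo→Y: 95 × €13 = €1235
  Hilo→Z: 5 × €13 = €65
  Chico→X: 30 × €6 = €180
Total = 40 + 60 + 1235 + 65 + 180 = €1580.
(Supply check: Vail ships 10; Hilo ships 115; Chico ships 30.)

1580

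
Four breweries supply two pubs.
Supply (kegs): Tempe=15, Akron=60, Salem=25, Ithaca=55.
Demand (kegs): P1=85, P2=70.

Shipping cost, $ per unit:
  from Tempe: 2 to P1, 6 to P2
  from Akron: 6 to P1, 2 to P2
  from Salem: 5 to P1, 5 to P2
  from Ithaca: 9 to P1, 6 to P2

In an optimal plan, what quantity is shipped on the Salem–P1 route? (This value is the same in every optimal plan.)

Optimal shipments:
  Tempe→P1: 15 × $2 = $30
  Akron→P2: 60 × $2 = $120
  Salem→P1: 25 × $5 = $125
  Ithaca→P1: 45 × $9 = $405
  Ithaca→P2: 10 × $6 = $60
Total cost = $740.
So Salem→P1 carries 25 kegs.

25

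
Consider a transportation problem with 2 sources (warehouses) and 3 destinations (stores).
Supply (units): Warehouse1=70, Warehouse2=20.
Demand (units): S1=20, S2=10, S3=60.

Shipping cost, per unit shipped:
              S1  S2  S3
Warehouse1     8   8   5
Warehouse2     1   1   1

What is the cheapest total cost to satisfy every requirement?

400

One minimum-cost allocation:
  Warehouse1->S1: 10 × 8 = 80
  Warehouse1->S3: 60 × 5 = 300
  Warehouse2->S1: 10 × 1 = 10
  Warehouse2->S2: 10 × 1 = 10
Total = 80 + 300 + 10 + 10 = 400.
(Supply check: Warehouse1 ships 70; Warehouse2 ships 20.)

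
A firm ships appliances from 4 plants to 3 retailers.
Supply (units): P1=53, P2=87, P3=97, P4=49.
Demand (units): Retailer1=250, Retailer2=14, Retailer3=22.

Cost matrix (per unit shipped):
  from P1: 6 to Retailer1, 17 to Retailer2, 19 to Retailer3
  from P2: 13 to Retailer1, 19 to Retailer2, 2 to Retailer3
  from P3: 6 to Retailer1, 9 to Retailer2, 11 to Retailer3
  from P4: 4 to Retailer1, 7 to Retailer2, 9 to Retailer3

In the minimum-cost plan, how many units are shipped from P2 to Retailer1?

The minimum-cost plan:
  P1 to Retailer1: 53 × 6 = 318
  P2 to Retailer1: 65 × 13 = 845
  P2 to Retailer3: 22 × 2 = 44
  P3 to Retailer1: 97 × 6 = 582
  P4 to Retailer1: 35 × 4 = 140
  P4 to Retailer2: 14 × 7 = 98
Total cost = 2027.
So P2→Retailer1 carries 65 units.

65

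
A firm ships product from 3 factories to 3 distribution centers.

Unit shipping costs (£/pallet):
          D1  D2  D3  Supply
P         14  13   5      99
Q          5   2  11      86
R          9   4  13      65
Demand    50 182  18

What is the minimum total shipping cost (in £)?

An optimal shipping plan:
  P→D1: 50 × £14 = £700
  P→D2: 31 × £13 = £403
  P→D3: 18 × £5 = £90
  Q→D2: 86 × £2 = £172
  R→D2: 65 × £4 = £260
Total = 700 + 403 + 90 + 172 + 260 = £1625.

1625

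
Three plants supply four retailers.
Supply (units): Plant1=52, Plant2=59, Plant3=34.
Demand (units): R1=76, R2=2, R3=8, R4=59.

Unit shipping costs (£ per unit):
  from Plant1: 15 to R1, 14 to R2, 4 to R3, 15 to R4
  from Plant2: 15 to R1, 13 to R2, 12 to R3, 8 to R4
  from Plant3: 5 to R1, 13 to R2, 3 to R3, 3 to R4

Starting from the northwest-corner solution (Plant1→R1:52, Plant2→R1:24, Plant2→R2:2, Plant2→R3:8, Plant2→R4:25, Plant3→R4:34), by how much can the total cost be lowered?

Current plan cost = 52·15 + 24·15 + 2·13 + 8·12 + 25·8 + 34·3 = £1564.
Optimal plan:
  Plant1–R1: 42 × £15 = £630
  Plant1–R2: 2 × £14 = £28
  Plant1–R3: 8 × £4 = £32
  Plant2–R4: 59 × £8 = £472
  Plant3–R1: 34 × £5 = £170
Optimal cost = £1332.
Saving = 1564 − 1332 = £232.

232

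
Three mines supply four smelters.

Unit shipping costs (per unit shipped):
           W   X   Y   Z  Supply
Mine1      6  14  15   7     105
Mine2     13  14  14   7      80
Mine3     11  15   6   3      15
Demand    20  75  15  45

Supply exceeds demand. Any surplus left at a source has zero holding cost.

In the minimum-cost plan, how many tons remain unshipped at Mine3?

0

Minimum-cost shipments:
  Mine1–W: 20 × 6 = 120
  Mine1–Z: 45 × 7 = 315
  Mine2–X: 75 × 14 = 1050
  Mine3–Y: 15 × 6 = 90
Total cost = 1575.
Mine3 ships 15 of its 15, leaving 0.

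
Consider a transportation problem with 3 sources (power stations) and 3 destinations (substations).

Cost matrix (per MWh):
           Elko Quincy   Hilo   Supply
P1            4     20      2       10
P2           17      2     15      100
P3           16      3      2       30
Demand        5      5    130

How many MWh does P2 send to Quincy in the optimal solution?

The minimum-cost plan:
  P1→Hilo: 10 × 2 = 20
  P2→Elko: 5 × 17 = 85
  P2→Quincy: 5 × 2 = 10
  P2→Hilo: 90 × 15 = 1350
  P3→Hilo: 30 × 2 = 60
Total cost = 1525.
So P2→Quincy carries 5 MWh.

5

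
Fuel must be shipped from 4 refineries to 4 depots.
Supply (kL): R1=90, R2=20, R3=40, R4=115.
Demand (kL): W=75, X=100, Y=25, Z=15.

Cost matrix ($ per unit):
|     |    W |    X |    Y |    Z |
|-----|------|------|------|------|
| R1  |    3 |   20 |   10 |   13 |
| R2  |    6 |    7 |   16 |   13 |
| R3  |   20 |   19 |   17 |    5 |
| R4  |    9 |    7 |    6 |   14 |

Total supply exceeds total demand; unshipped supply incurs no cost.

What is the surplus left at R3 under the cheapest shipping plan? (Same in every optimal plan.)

An optimal plan:
  R1–W: 75 × $3 = $225
  R2–X: 20 × $7 = $140
  R3–Z: 15 × $5 = $75
  R4–X: 80 × $7 = $560
  R4–Y: 25 × $6 = $150
Total cost = $1150.
R3 ships 15 of its 40, leaving 25.

25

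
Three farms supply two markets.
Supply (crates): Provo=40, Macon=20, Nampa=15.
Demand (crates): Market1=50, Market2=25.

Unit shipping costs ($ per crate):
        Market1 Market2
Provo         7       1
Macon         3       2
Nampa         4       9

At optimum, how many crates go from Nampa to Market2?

Solving gives:
  Provo→Market1: 15 crates
  Provo→Market2: 25 crates
  Macon→Market1: 20 crates
  Nampa→Market1: 15 crates
Total cost = $250.
The route Nampa→Market2 is not used.

0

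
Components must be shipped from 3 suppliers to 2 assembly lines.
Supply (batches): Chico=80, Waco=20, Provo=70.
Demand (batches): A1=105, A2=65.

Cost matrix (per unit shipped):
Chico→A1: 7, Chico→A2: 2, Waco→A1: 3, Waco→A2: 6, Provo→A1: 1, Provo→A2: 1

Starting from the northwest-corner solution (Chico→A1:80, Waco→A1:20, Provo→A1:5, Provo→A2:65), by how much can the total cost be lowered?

Current plan cost = 80·7 + 20·3 + 5·1 + 65·1 = 690.
Optimal plan:
  Chico to A1: 15 × 7 = 105
  Chico to A2: 65 × 2 = 130
  Waco to A1: 20 × 3 = 60
  Provo to A1: 70 × 1 = 70
Optimal cost = 365.
Saving = 690 − 365 = 325.

325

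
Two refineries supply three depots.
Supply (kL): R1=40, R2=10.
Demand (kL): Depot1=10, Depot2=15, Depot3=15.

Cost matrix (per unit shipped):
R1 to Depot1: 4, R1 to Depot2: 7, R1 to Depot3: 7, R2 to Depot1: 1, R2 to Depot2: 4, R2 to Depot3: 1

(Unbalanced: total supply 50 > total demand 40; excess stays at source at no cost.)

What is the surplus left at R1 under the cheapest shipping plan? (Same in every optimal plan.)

Minimum-cost shipments:
  R1 to Depot1: 10 × 4 = 40
  R1 to Depot2: 15 × 7 = 105
  R1 to Depot3: 5 × 7 = 35
  R2 to Depot3: 10 × 1 = 10
Total cost = 190.
R1 ships 30 of its 40, leaving 10.

10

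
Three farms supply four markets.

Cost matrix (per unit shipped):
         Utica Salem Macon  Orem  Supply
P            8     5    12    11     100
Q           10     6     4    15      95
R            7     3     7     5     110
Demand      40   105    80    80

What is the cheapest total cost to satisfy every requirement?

One minimum-cost allocation:
  P to Utica: 40 × 8 = 320
  P to Salem: 60 × 5 = 300
  Q to Salem: 15 × 6 = 90
  Q to Macon: 80 × 4 = 320
  R to Salem: 30 × 3 = 90
  R to Orem: 80 × 5 = 400
Total = 320 + 300 + 90 + 320 + 90 + 400 = 1520.

1520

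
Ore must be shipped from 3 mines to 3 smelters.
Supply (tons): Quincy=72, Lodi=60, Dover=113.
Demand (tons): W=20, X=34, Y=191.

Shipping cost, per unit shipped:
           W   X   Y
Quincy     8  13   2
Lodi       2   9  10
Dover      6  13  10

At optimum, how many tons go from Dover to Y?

113

The minimum-cost plan:
  Quincy->Y: 72 × 2 = 144
  Lodi->W: 20 × 2 = 40
  Lodi->X: 34 × 9 = 306
  Lodi->Y: 6 × 10 = 60
  Dover->Y: 113 × 10 = 1130
Total cost = 1680.
So Dover→Y carries 113 tons.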